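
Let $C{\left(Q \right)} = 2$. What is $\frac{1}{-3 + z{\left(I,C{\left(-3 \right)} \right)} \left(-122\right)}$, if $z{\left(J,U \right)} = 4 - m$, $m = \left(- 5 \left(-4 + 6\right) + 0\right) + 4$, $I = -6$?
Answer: $- \frac{1}{1223} \approx -0.00081766$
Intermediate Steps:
$m = -6$ ($m = \left(\left(-5\right) 2 + 0\right) + 4 = \left(-10 + 0\right) + 4 = -10 + 4 = -6$)
$z{\left(J,U \right)} = 10$ ($z{\left(J,U \right)} = 4 - -6 = 4 + 6 = 10$)
$\frac{1}{-3 + z{\left(I,C{\left(-3 \right)} \right)} \left(-122\right)} = \frac{1}{-3 + 10 \left(-122\right)} = \frac{1}{-3 - 1220} = \frac{1}{-1223} = - \frac{1}{1223}$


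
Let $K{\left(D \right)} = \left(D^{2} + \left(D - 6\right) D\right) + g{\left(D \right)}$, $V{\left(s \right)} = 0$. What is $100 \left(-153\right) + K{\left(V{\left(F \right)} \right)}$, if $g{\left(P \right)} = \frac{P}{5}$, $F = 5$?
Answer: $-15300$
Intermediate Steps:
$g{\left(P \right)} = \frac{P}{5}$ ($g{\left(P \right)} = P \frac{1}{5} = \frac{P}{5}$)
$K{\left(D \right)} = D^{2} + \frac{D}{5} + D \left(-6 + D\right)$ ($K{\left(D \right)} = \left(D^{2} + \left(D - 6\right) D\right) + \frac{D}{5} = \left(D^{2} + \left(-6 + D\right) D\right) + \frac{D}{5} = \left(D^{2} + D \left(-6 + D\right)\right) + \frac{D}{5} = D^{2} + \frac{D}{5} + D \left(-6 + D\right)$)
$100 \left(-153\right) + K{\left(V{\left(F \right)} \right)} = 100 \left(-153\right) + \frac{1}{5} \cdot 0 \left(-29 + 10 \cdot 0\right) = -15300 + \frac{1}{5} \cdot 0 \left(-29 + 0\right) = -15300 + \frac{1}{5} \cdot 0 \left(-29\right) = -15300 + 0 = -15300$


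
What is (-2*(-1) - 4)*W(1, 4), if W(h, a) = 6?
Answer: -12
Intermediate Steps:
(-2*(-1) - 4)*W(1, 4) = (-2*(-1) - 4)*6 = (2 - 4)*6 = -2*6 = -12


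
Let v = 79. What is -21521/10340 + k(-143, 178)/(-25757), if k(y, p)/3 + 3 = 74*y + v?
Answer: -228420277/266327380 ≈ -0.85767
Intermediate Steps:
k(y, p) = 228 + 222*y (k(y, p) = -9 + 3*(74*y + 79) = -9 + 3*(79 + 74*y) = -9 + (237 + 222*y) = 228 + 222*y)
-21521/10340 + k(-143, 178)/(-25757) = -21521/10340 + (228 + 222*(-143))/(-25757) = -21521*1/10340 + (228 - 31746)*(-1/25757) = -21521/10340 - 31518*(-1/25757) = -21521/10340 + 31518/25757 = -228420277/266327380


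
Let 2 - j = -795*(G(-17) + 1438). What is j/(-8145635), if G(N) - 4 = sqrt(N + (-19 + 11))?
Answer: -1146392/8145635 - 795*I/1629127 ≈ -0.14074 - 0.00048799*I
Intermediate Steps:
G(N) = 4 + sqrt(-8 + N) (G(N) = 4 + sqrt(N + (-19 + 11)) = 4 + sqrt(N - 8) = 4 + sqrt(-8 + N))
j = 1146392 + 3975*I (j = 2 - (-795)*((4 + sqrt(-8 - 17)) + 1438) = 2 - (-795)*((4 + sqrt(-25)) + 1438) = 2 - (-795)*((4 + 5*I) + 1438) = 2 - (-795)*(1442 + 5*I) = 2 - (-1146390 - 3975*I) = 2 + (1146390 + 3975*I) = 1146392 + 3975*I ≈ 1.1464e+6 + 3975.0*I)
j/(-8145635) = (1146392 + 3975*I)/(-8145635) = (1146392 + 3975*I)*(-1/8145635) = -1146392/8145635 - 795*I/1629127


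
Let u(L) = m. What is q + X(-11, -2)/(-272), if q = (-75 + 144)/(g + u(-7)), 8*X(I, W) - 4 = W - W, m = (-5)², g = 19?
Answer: 9373/5984 ≈ 1.5663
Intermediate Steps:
m = 25
u(L) = 25
X(I, W) = ½ (X(I, W) = ½ + (W - W)/8 = ½ + (⅛)*0 = ½ + 0 = ½)
q = 69/44 (q = (-75 + 144)/(19 + 25) = 69/44 ≈ 1.5682)
q + X(-11, -2)/(-272) = 69/44 + (½)/(-272) = 69/44 + (½)*(-1/272) = 69/44 - 1/544 = 9373/5984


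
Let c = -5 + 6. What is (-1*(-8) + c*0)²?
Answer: 64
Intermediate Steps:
c = 1
(-1*(-8) + c*0)² = (-1*(-8) + 1*0)² = (8 + 0)² = 8² = 64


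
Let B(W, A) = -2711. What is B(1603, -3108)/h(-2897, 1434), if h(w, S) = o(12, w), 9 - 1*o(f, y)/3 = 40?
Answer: 2711/93 ≈ 29.151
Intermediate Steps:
o(f, y) = -93 (o(f, y) = 27 - 3*40 = 27 - 120 = -93)
h(w, S) = -93
B(1603, -3108)/h(-2897, 1434) = -2711/(-93) = -2711*(-1/93) = 2711/93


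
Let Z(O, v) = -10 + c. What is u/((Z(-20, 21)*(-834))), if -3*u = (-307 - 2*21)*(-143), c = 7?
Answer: -49907/7506 ≈ -6.6489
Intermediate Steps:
Z(O, v) = -3 (Z(O, v) = -10 + 7 = -3)
u = -49907/3 (u = -(-307 - 2*21)*(-143)/3 = -(-307 - 42)*(-143)/3 = -(-349)*(-143)/3 = -1/3*49907 = -49907/3 ≈ -16636.)
u/((Z(-20, 21)*(-834))) = -49907/(3*((-3*(-834)))) = -49907/3/2502 = -49907/3*1/2502 = -49907/7506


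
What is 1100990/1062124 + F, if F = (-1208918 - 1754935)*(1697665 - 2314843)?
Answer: 971431816231148203/531062 ≈ 1.8292e+12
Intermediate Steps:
F = 1829224866834 (F = -2963853*(-617178) = 1829224866834)
1100990/1062124 + F = 1100990/1062124 + 1829224866834 = 1100990*(1/1062124) + 1829224866834 = 550495/531062 + 1829224866834 = 971431816231148203/531062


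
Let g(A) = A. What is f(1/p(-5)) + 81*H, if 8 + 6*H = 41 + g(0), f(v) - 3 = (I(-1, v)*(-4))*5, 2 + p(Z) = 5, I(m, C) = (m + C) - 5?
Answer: 3371/6 ≈ 561.83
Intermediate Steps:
I(m, C) = -5 + C + m (I(m, C) = (C + m) - 5 = -5 + C + m)
p(Z) = 3 (p(Z) = -2 + 5 = 3)
f(v) = 123 - 20*v (f(v) = 3 + ((-5 + v - 1)*(-4))*5 = 3 + ((-6 + v)*(-4))*5 = 3 + (24 - 4*v)*5 = 3 + (120 - 20*v) = 123 - 20*v)
H = 11/2 (H = -4/3 + (41 + 0)/6 = -4/3 + (1/6)*41 = -4/3 + 41/6 = 11/2 ≈ 5.5000)
f(1/p(-5)) + 81*H = (123 - 20/3) + 81*(11/2) = (123 - 20*1/3) + 891/2 = (123 - 20/3) + 891/2 = 349/3 + 891/2 = 3371/6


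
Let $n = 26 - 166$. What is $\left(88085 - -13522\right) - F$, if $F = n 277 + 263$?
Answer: $140124$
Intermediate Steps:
$n = -140$
$F = -38517$ ($F = \left(-140\right) 277 + 263 = -38780 + 263 = -38517$)
$\left(88085 - -13522\right) - F = \left(88085 - -13522\right) - -38517 = \left(88085 + 13522\right) + 38517 = 101607 + 38517 = 140124$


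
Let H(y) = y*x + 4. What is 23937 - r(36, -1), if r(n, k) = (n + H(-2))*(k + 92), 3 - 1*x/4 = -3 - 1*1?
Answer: 25393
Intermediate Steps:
x = 28 (x = 12 - 4*(-3 - 1*1) = 12 - 4*(-3 - 1) = 12 - 4*(-4) = 12 + 16 = 28)
H(y) = 4 + 28*y (H(y) = y*28 + 4 = 28*y + 4 = 4 + 28*y)
r(n, k) = (-52 + n)*(92 + k) (r(n, k) = (n + (4 + 28*(-2)))*(k + 92) = (n + (4 - 56))*(92 + k) = (n - 52)*(92 + k) = (-52 + n)*(92 + k))
23937 - r(36, -1) = 23937 - (-4784 - 52*(-1) + 92*36 - 1*36) = 23937 - (-4784 + 52 + 3312 - 36) = 23937 - 1*(-1456) = 23937 + 1456 = 25393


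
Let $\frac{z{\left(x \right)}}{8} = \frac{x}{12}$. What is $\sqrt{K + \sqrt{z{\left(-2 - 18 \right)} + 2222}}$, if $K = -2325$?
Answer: $\frac{\sqrt{-20925 + 3 \sqrt{19878}}}{3} \approx 47.728 i$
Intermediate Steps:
$z{\left(x \right)} = \frac{2 x}{3}$ ($z{\left(x \right)} = 8 \frac{x}{12} = \frac{2 x}{3}$)
$\sqrt{K + \sqrt{z{\left(-2 - 18 \right)} + 2222}} = \sqrt{-2325 + \sqrt{\frac{2 \left(-2 - 18\right)}{3} + 2222}} = \sqrt{-2325 + \sqrt{\frac{2}{3} \left(-20\right) + 2222}} = \sqrt{-2325 + \sqrt{- \frac{40}{3} + 2222}} = \sqrt{-2325 + \sqrt{\frac{6626}{3}}} = \sqrt{-2325 + \frac{\sqrt{19878}}{3}}$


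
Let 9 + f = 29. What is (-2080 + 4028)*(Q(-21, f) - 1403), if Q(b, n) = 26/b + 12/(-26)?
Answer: -747024884/273 ≈ -2.7364e+6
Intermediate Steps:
f = 20 (f = -9 + 29 = 20)
Q(b, n) = -6/13 + 26/b (Q(b, n) = 26/b + 12*(-1/26) = 26/b - 6/13 = -6/13 + 26/b)
(-2080 + 4028)*(Q(-21, f) - 1403) = (-2080 + 4028)*((-6/13 + 26/(-21)) - 1403) = 1948*((-6/13 + 26*(-1/21)) - 1403) = 1948*((-6/13 - 26/21) - 1403) = 1948*(-464/273 - 1403) = 1948*(-383483/273) = -747024884/273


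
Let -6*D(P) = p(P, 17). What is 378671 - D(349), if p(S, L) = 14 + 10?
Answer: 378675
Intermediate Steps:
p(S, L) = 24
D(P) = -4 (D(P) = -⅙*24 = -4)
378671 - D(349) = 378671 - 1*(-4) = 378671 + 4 = 378675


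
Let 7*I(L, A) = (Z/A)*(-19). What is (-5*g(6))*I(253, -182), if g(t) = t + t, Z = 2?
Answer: -1140/637 ≈ -1.7896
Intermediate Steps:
g(t) = 2*t
I(L, A) = -38/(7*A) (I(L, A) = ((2/A)*(-19))/7 = (-38/A)/7 = -38/(7*A))
(-5*g(6))*I(253, -182) = (-10*6)*(-38/7/(-182)) = (-5*12)*(-38/7*(-1/182)) = -60*19/637 = -1140/637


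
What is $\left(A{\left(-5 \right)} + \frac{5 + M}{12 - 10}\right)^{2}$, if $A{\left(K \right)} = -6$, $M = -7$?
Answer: $49$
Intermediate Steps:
$\left(A{\left(-5 \right)} + \frac{5 + M}{12 - 10}\right)^{2} = \left(-6 + \frac{5 - 7}{12 - 10}\right)^{2} = \left(-6 - \frac{2}{2}\right)^{2} = \left(-6 - 1\right)^{2} = \left(-7\right)^{2} = 49$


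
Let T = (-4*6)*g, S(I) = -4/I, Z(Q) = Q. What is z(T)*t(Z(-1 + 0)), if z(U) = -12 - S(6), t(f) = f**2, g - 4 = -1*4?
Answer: -34/3 ≈ -11.333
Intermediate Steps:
g = 0 (g = 4 - 1*4 = 4 - 4 = 0)
T = 0 (T = -4*6*0 = -24*0 = 0)
z(U) = -34/3 (z(U) = -12 - (-4)/6 = -12 - 1*(-2/3) = -12 + 2/3 = -34/3)
z(T)*t(Z(-1 + 0)) = -34*(-1 + 0)**2/3 = -34/3*(-1)**2 = -34/3*1 = -34/3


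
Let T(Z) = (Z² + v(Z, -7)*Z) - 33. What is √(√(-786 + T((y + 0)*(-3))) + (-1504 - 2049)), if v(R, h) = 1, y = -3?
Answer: √(-3553 + 27*I) ≈ 0.2265 + 59.607*I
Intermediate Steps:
T(Z) = -33 + Z + Z² (T(Z) = (Z² + 1*Z) - 33 = (Z² + Z) - 33 = (Z + Z²) - 33 = -33 + Z + Z²)
√(√(-786 + T((y + 0)*(-3))) + (-1504 - 2049)) = √(√(-786 + (-33 + (-3 + 0)*(-3) + ((-3 + 0)*(-3))²)) + (-1504 - 2049)) = √(√(-786 + (-33 - 3*(-3) + (-3*(-3))²)) - 3553) = √(√(-786 + (-33 + 9 + 9²)) - 3553) = √(√(-786 + (-33 + 9 + 81)) - 3553) = √(√(-786 + 57) - 3553) = √(√(-729) - 3553) = √(27*I - 3553) = √(-3553 + 27*I)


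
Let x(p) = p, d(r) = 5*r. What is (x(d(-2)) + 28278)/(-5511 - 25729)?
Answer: -7067/7810 ≈ -0.90487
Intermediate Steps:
(x(d(-2)) + 28278)/(-5511 - 25729) = (5*(-2) + 28278)/(-5511 - 25729) = (-10 + 28278)/(-31240) = 28268*(-1/31240) = -7067/7810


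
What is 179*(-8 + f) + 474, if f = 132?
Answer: 22670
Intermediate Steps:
179*(-8 + f) + 474 = 179*(-8 + 132) + 474 = 179*124 + 474 = 22196 + 474 = 22670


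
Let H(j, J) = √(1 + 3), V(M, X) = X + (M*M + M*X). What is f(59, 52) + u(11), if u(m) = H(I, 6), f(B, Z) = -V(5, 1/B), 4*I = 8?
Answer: -1363/59 ≈ -23.102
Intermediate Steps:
I = 2 (I = (¼)*8 = 2)
V(M, X) = X + M² + M*X (V(M, X) = X + (M² + M*X) = X + M² + M*X)
H(j, J) = 2 (H(j, J) = √4 = 2)
f(B, Z) = -25 - 6/B (f(B, Z) = -(1/B + 5² + 5/B) = -(1/B + 25 + 5/B) = -(25 + 6/B) = -25 - 6/B)
u(m) = 2
f(59, 52) + u(11) = (-25 - 6/59) + 2 = -1481/59 + 2 = -1363/59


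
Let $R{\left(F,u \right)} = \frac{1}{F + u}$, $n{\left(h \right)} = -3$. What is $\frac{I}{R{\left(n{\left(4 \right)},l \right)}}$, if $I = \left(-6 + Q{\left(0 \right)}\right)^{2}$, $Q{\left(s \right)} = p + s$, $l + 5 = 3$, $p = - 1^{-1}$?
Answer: $-245$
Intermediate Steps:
$p = -1$ ($p = \left(-1\right) 1 = -1$)
$l = -2$ ($l = -5 + 3 = -2$)
$Q{\left(s \right)} = -1 + s$
$I = 49$ ($I = \left(-6 + \left(-1 + 0\right)\right)^{2} = \left(-6 - 1\right)^{2} = \left(-7\right)^{2} = 49$)
$\frac{I}{R{\left(n{\left(4 \right)},l \right)}} = \frac{49}{\frac{1}{-3 - 2}} = \frac{49}{\frac{1}{-5}} = \frac{49}{- \frac{1}{5}} = 49 \left(-5\right) = -245$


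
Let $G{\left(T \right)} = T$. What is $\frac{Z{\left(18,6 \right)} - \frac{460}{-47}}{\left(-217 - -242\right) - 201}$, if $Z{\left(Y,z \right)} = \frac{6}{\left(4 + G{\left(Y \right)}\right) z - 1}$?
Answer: $- \frac{30271}{541816} \approx -0.05587$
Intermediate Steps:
$Z{\left(Y,z \right)} = \frac{6}{-1 + z \left(4 + Y\right)}$ ($Z{\left(Y,z \right)} = \frac{6}{\left(4 + Y\right) z - 1} = \frac{6}{z \left(4 + Y\right) - 1} = \frac{6}{-1 + z \left(4 + Y\right)}$)
$\frac{Z{\left(18,6 \right)} - \frac{460}{-47}}{\left(-217 - -242\right) - 201} = \frac{\frac{6}{-1 + 4 \cdot 6 + 18 \cdot 6} - \frac{460}{-47}}{\left(-217 - -242\right) - 201} = \frac{\frac{6}{-1 + 24 + 108} - - \frac{460}{47}}{\left(-217 + 242\right) - 201} = \frac{\frac{6}{131} + \frac{460}{47}}{25 - 201} = \frac{6 \cdot \frac{1}{131} + \frac{460}{47}}{-176} = \left(\frac{6}{131} + \frac{460}{47}\right) \left(- \frac{1}{176}\right) = \frac{60542}{6157} \left(- \frac{1}{176}\right) = - \frac{30271}{541816}$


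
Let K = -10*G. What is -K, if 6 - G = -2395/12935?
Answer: 160010/2587 ≈ 61.852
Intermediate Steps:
G = 16001/2587 (G = 6 - (-2395)/12935 = 6 - 1*(-479/2587) = 6 + 479/2587 = 16001/2587 ≈ 6.1852)
K = -160010/2587 (K = -10*16001/2587 = -160010/2587 ≈ -61.852)
-K = -1*(-160010/2587) = 160010/2587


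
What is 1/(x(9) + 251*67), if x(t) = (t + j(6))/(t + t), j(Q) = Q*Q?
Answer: 2/33639 ≈ 5.9455e-5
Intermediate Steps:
j(Q) = Q²
x(t) = (36 + t)/(2*t) (x(t) = (t + 6²)/(t + t) = (t + 36)/((2*t)) = (36 + t)*(1/(2*t)) = (36 + t)/(2*t))
1/(x(9) + 251*67) = 1/((½)*(36 + 9)/9 + 251*67) = 1/((½)*(⅑)*45 + 16817) = 1/(5/2 + 16817) = 1/(33639/2) = 2/33639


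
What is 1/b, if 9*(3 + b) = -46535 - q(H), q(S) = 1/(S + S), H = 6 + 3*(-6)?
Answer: -216/1117487 ≈ -0.00019329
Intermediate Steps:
H = -12 (H = 6 - 18 = -12)
q(S) = 1/(2*S)
b = -1117487/216 (b = -3 + (-46535 - 1/(2*(-12)))/9 = -3 + (-46535 - (-1)/(2*12))/9 = -3 + (-46535 - 1*(-1/24))/9 = -3 + (-46535 + 1/24)/9 = -3 + (⅑)*(-1116839/24) = -3 - 1116839/216 = -1117487/216 ≈ -5173.5)
1/b = 1/(-1117487/216) = -216/1117487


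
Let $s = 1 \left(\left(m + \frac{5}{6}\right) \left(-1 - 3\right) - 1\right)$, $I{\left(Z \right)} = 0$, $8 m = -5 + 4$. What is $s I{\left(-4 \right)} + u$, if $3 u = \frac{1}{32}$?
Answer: $\frac{1}{96} \approx 0.010417$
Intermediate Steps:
$m = - \frac{1}{8}$ ($m = \frac{-5 + 4}{8} = \frac{1}{8} \left(-1\right) = - \frac{1}{8} \approx -0.125$)
$u = \frac{1}{96}$ ($u = \frac{1}{3 \cdot 32} = \frac{1}{3} \cdot \frac{1}{32} = \frac{1}{96} \approx 0.010417$)
$s = - \frac{23}{6}$ ($s = 1 \left(\left(- \frac{1}{8} + \frac{5}{6}\right) \left(-1 - 3\right) - 1\right) = 1 \left(\left(- \frac{1}{8} + 5 \cdot \frac{1}{6}\right) \left(-4\right) - 1\right) = 1 \left(\left(- \frac{1}{8} + \frac{5}{6}\right) \left(-4\right) - 1\right) = 1 \left(\frac{17}{24} \left(-4\right) - 1\right) = 1 \left(- \frac{17}{6} - 1\right) = 1 \left(- \frac{23}{6}\right) = - \frac{23}{6} \approx -3.8333$)
$s I{\left(-4 \right)} + u = \left(- \frac{23}{6}\right) 0 + \frac{1}{96} = 0 + \frac{1}{96} = \frac{1}{96}$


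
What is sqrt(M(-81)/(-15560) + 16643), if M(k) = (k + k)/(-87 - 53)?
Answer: sqrt(49361333678237)/54460 ≈ 129.01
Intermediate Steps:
M(k) = -k/70 (M(k) = (2*k)/(-140) = (2*k)*(-1/140) = -k/70)
sqrt(M(-81)/(-15560) + 16643) = sqrt(-1/70*(-81)/(-15560) + 16643) = sqrt((81/70)*(-1/15560) + 16643) = sqrt(-81/1089200 + 16643) = sqrt(18127555519/1089200) = sqrt(49361333678237)/54460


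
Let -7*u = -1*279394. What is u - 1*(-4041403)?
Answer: 28569215/7 ≈ 4.0813e+6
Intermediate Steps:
u = 279394/7 (u = -(-1)*279394/7 = -⅐*(-279394) = 279394/7 ≈ 39913.)
u - 1*(-4041403) = 279394/7 - 1*(-4041403) = 279394/7 + 4041403 = 28569215/7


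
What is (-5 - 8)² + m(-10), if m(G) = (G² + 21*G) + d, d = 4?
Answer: 63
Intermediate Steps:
m(G) = 4 + G² + 21*G (m(G) = (G² + 21*G) + 4 = 4 + G² + 21*G)
(-5 - 8)² + m(-10) = (-5 - 8)² + (4 + (-10)² + 21*(-10)) = (-13)² + (4 + 100 - 210) = 169 - 106 = 63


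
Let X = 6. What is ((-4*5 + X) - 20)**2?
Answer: 1156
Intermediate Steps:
((-4*5 + X) - 20)**2 = ((-4*5 + 6) - 20)**2 = ((-20 + 6) - 20)**2 = (-14 - 20)**2 = (-34)**2 = 1156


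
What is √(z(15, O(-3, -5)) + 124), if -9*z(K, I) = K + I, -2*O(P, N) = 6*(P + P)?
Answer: 19*√3/3 ≈ 10.970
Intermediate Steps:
O(P, N) = -6*P (O(P, N) = -3*(P + P) = -3*2*P = -6*P)
z(K, I) = -I/9 - K/9 (z(K, I) = -(K + I)/9 = -(I + K)/9 = -I/9 - K/9)
√(z(15, O(-3, -5)) + 124) = √((-(-2)*(-3)/3 - ⅑*15) + 124) = √((-⅑*18 - 5/3) + 124) = √((-2 - 5/3) + 124) = √(-11/3 + 124) = √(361/3) = 19*√3/3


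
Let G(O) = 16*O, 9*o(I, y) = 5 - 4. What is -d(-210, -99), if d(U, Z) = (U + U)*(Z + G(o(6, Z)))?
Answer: -122500/3 ≈ -40833.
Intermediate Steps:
o(I, y) = 1/9 (o(I, y) = (5 - 4)/9 = (1/9)*1 = 1/9)
d(U, Z) = 2*U*(16/9 + Z) (d(U, Z) = (U + U)*(Z + 16*(1/9)) = (2*U)*(Z + 16/9) = (2*U)*(16/9 + Z) = 2*U*(16/9 + Z))
-d(-210, -99) = -2*(-210)*(16 + 9*(-99))/9 = -2*(-210)*(16 - 891)/9 = -2*(-210)*(-875)/9 = -1*122500/3 = -122500/3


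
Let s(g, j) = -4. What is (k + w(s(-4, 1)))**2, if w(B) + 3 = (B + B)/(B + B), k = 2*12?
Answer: 484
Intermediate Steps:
k = 24
w(B) = -2 (w(B) = -3 + (B + B)/(B + B) = -3 + (2*B)/((2*B)) = -3 + (2*B)*(1/(2*B)) = -3 + 1 = -2)
(k + w(s(-4, 1)))**2 = (24 - 2)**2 = 22**2 = 484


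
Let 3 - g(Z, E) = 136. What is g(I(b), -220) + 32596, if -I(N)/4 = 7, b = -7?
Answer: 32463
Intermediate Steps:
I(N) = -28 (I(N) = -4*7 = -28)
g(Z, E) = -133 (g(Z, E) = 3 - 1*136 = 3 - 136 = -133)
g(I(b), -220) + 32596 = -133 + 32596 = 32463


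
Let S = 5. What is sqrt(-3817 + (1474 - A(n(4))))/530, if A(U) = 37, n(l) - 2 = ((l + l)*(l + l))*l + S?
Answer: I*sqrt(595)/265 ≈ 0.092048*I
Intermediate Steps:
n(l) = 7 + 4*l**3 (n(l) = 2 + (((l + l)*(l + l))*l + 5) = 2 + (((2*l)*(2*l))*l + 5) = 2 + ((4*l**2)*l + 5) = 2 + (4*l**3 + 5) = 2 + (5 + 4*l**3) = 7 + 4*l**3)
sqrt(-3817 + (1474 - A(n(4))))/530 = sqrt(-3817 + (1474 - 1*37))/530 = sqrt(-3817 + (1474 - 37))*(1/530) = sqrt(-3817 + 1437)*(1/530) = sqrt(-2380)*(1/530) = (2*I*sqrt(595))*(1/530) = I*sqrt(595)/265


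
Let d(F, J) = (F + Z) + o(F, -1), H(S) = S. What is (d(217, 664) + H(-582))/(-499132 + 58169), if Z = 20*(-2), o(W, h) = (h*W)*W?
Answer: 47494/440963 ≈ 0.10771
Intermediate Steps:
o(W, h) = h*W**2 (o(W, h) = (W*h)*W = h*W**2)
Z = -40
d(F, J) = -40 + F - F**2 (d(F, J) = (F - 40) - F**2 = (-40 + F) - F**2 = -40 + F - F**2)
(d(217, 664) + H(-582))/(-499132 + 58169) = ((-40 + 217 - 1*217**2) - 582)/(-499132 + 58169) = ((-40 + 217 - 1*47089) - 582)/(-440963) = ((-40 + 217 - 47089) - 582)*(-1/440963) = (-46912 - 582)*(-1/440963) = -47494*(-1/440963) = 47494/440963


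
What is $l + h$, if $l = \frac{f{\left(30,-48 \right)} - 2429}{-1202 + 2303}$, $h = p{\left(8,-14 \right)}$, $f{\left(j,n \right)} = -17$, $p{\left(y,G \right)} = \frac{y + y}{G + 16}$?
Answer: $\frac{6362}{1101} \approx 5.7784$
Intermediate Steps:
$p{\left(y,G \right)} = \frac{2 y}{16 + G}$
$h = 8$ ($h = 2 \cdot 8 \frac{1}{16 - 14} = 2 \cdot 8 \cdot \frac{1}{2} = 8$)
$l = - \frac{2446}{1101}$ ($l = \frac{-17 - 2429}{-1202 + 2303} = - \frac{2446}{1101} \approx -2.2216$)
$l + h = - \frac{2446}{1101} + 8 = \frac{6362}{1101}$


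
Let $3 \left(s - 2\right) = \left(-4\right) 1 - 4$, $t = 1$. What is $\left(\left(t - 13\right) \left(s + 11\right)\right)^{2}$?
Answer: $15376$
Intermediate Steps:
$s = - \frac{2}{3}$ ($s = 2 + \frac{\left(-4\right) 1 - 4}{3} = 2 + \frac{-4 - 4}{3} = 2 + \frac{1}{3} \left(-8\right) = 2 - \frac{8}{3} = - \frac{2}{3} \approx -0.66667$)
$\left(\left(t - 13\right) \left(s + 11\right)\right)^{2} = \left(\left(1 - 13\right) \left(- \frac{2}{3} + 11\right)\right)^{2} = \left(\left(-12\right) \frac{31}{3}\right)^{2} = \left(-124\right)^{2} = 15376$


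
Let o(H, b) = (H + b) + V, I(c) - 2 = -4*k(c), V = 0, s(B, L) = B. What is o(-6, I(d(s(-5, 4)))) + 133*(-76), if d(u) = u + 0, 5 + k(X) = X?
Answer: -10072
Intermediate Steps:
k(X) = -5 + X
d(u) = u
I(c) = 22 - 4*c (I(c) = 2 - 4*(-5 + c) = 2 + (20 - 4*c) = 22 - 4*c)
o(H, b) = H + b (o(H, b) = (H + b) + 0 = H + b)
o(-6, I(d(s(-5, 4)))) + 133*(-76) = (-6 + (22 - 4*(-5))) + 133*(-76) = (-6 + (22 + 20)) - 10108 = (-6 + 42) - 10108 = 36 - 10108 = -10072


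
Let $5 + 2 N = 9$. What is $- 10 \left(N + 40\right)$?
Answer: $-420$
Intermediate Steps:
$N = 2$ ($N = - \frac{5}{2} + \frac{1}{2} \cdot 9 = - \frac{5}{2} + \frac{9}{2} = 2$)
$- 10 \left(N + 40\right) = - 10 \left(2 + 40\right) = \left(-10\right) 42 = -420$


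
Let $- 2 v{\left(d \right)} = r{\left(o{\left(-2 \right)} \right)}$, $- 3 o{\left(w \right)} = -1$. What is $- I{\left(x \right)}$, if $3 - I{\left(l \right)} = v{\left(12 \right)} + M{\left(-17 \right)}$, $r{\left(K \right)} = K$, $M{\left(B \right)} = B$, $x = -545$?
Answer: $- \frac{121}{6} \approx -20.167$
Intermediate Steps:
$o{\left(w \right)} = \frac{1}{3}$ ($o{\left(w \right)} = \left(- \frac{1}{3}\right) \left(-1\right) = \frac{1}{3}$)
$v{\left(d \right)} = - \frac{1}{6}$ ($v{\left(d \right)} = \left(- \frac{1}{2}\right) \frac{1}{3} = - \frac{1}{6}$)
$I{\left(l \right)} = \frac{121}{6}$ ($I{\left(l \right)} = 3 - \left(- \frac{1}{6} - 17\right) = 3 - - \frac{103}{6} = 3 + \frac{103}{6} = \frac{121}{6}$)
$- I{\left(x \right)} = \left(-1\right) \frac{121}{6} = - \frac{121}{6}$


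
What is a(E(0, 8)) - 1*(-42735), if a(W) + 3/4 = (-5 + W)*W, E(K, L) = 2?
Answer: 170913/4 ≈ 42728.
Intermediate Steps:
a(W) = -¾ + W*(-5 + W) (a(W) = -¾ + (-5 + W)*W = -¾ + W*(-5 + W))
a(E(0, 8)) - 1*(-42735) = (-¾ + 2² - 5*2) - 1*(-42735) = (-¾ + 4 - 10) + 42735 = -27/4 + 42735 = 170913/4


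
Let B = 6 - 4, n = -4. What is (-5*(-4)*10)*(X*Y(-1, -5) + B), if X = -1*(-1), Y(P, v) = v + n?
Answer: -1400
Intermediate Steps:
Y(P, v) = -4 + v (Y(P, v) = v - 4 = -4 + v)
B = 2
X = 1
(-5*(-4)*10)*(X*Y(-1, -5) + B) = (-5*(-4)*10)*(1*(-4 - 5) + 2) = (20*10)*(1*(-9) + 2) = 200*(-9 + 2) = 200*(-7) = -1400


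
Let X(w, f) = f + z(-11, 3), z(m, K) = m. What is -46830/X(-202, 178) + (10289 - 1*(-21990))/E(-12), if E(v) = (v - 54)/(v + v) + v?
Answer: -23295082/6179 ≈ -3770.0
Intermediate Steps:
E(v) = v + (-54 + v)/(2*v) (E(v) = (-54 + v)/((2*v)) + v = (-54 + v)*(1/(2*v)) + v = (-54 + v)/(2*v) + v = v + (-54 + v)/(2*v))
X(w, f) = -11 + f (X(w, f) = f - 11 = -11 + f)
-46830/X(-202, 178) + (10289 - 1*(-21990))/E(-12) = -46830/(-11 + 178) + (10289 - 1*(-21990))/(½ - 12 - 27/(-12)) = -46830/167 + (10289 + 21990)/(½ - 12 - 27*(-1/12)) = -46830*1/167 + 32279/(½ - 12 + 9/4) = -46830/167 + 32279/(-37/4) = -46830/167 + 32279*(-4/37) = -46830/167 - 129116/37 = -23295082/6179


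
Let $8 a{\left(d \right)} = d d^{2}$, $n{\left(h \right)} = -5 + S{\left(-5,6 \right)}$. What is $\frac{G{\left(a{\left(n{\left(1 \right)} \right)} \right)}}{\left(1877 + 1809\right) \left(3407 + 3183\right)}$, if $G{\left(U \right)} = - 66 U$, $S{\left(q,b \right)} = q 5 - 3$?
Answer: $\frac{1185921}{97162960} \approx 0.012205$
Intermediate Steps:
$S{\left(q,b \right)} = -3 + 5 q$ ($S{\left(q,b \right)} = 5 q - 3 = -3 + 5 q$)
$n{\left(h \right)} = -33$ ($n{\left(h \right)} = -5 + \left(-3 + 5 \left(-5\right)\right) = -5 - 28 = -33$)
$a{\left(d \right)} = \frac{d^{3}}{8}$ ($a{\left(d \right)} = \frac{d d^{2}}{8} = \frac{d^{3}}{8}$)
$\frac{G{\left(a{\left(n{\left(1 \right)} \right)} \right)}}{\left(1877 + 1809\right) \left(3407 + 3183\right)} = \frac{\left(-66\right) \frac{\left(-33\right)^{3}}{8}}{\left(1877 + 1809\right) \left(3407 + 3183\right)} = \frac{\left(-66\right) \frac{1}{8} \left(-35937\right)}{3686 \cdot 6590} = \frac{\left(-66\right) \left(- \frac{35937}{8}\right)}{24290740} = \frac{1185921}{4} \cdot \frac{1}{24290740} = \frac{1185921}{97162960}$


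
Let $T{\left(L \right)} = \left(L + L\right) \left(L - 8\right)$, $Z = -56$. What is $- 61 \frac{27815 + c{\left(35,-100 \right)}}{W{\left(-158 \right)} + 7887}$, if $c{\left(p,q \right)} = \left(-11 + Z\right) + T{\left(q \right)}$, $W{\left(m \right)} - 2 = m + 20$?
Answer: $- \frac{3010228}{7751} \approx -388.37$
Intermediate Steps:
$T{\left(L \right)} = 2 L \left(-8 + L\right)$
$W{\left(m \right)} = 22 + m$ ($W{\left(m \right)} = 2 + \left(m + 20\right) = 2 + \left(20 + m\right) = 22 + m$)
$c{\left(p,q \right)} = -67 + 2 q \left(-8 + q\right)$ ($c{\left(p,q \right)} = \left(-11 - 56\right) + 2 q \left(-8 + q\right) = -67 + 2 q \left(-8 + q\right)$)
$- 61 \frac{27815 + c{\left(35,-100 \right)}}{W{\left(-158 \right)} + 7887} = - 61 \frac{27815 - \left(67 + 200 \left(-8 - 100\right)\right)}{\left(22 - 158\right) + 7887} = - 61 \frac{27815 - \left(67 + 200 \left(-108\right)\right)}{-136 + 7887} = - 61 \frac{27815 + \left(-67 + 21600\right)}{7751} = - 61 \left(27815 + 21533\right) \frac{1}{7751} = - 61 \cdot 49348 \cdot \frac{1}{7751} = \left(-61\right) \frac{49348}{7751} = - \frac{3010228}{7751}$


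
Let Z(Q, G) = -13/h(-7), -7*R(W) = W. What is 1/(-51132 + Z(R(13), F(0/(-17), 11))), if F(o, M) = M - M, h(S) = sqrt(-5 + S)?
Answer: -613584/31373777257 - 26*I*sqrt(3)/31373777257 ≈ -1.9557e-5 - 1.4354e-9*I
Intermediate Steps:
R(W) = -W/7
F(o, M) = 0
Z(Q, G) = 13*I*sqrt(3)/6 (Z(Q, G) = -13/sqrt(-5 - 7) = -13*(-I*sqrt(3)/6) = -(-13)*I*sqrt(3)/6 = 13*I*sqrt(3)/6)
1/(-51132 + Z(R(13), F(0/(-17), 11))) = 1/(-51132 + 13*I*sqrt(3)/6)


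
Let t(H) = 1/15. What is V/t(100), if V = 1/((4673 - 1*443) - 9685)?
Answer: -3/1091 ≈ -0.0027498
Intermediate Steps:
V = -1/5455 (V = 1/((4673 - 443) - 9685) = 1/(4230 - 9685) = 1/(-5455) = -1/5455 ≈ -0.00018332)
t(H) = 1/15
V/t(100) = -1/(5455*1/15) = -1/5455*15 = -3/1091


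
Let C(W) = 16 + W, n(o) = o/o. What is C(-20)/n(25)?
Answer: -4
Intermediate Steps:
n(o) = 1
C(-20)/n(25) = (16 - 20)/1 = -4*1 = -4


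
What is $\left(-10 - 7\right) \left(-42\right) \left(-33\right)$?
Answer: $-23562$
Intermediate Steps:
$\left(-10 - 7\right) \left(-42\right) \left(-33\right) = \left(-17\right) \left(-42\right) \left(-33\right) = 714 \left(-33\right) = -23562$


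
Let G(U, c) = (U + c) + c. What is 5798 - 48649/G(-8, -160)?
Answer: 1950393/328 ≈ 5946.3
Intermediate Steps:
G(U, c) = U + 2*c
5798 - 48649/G(-8, -160) = 5798 - 48649/(-8 + 2*(-160)) = 5798 - 48649/(-8 - 320) = 5798 - 48649/(-328) = 5798 - 48649*(-1/328) = 5798 + 48649/328 = 1950393/328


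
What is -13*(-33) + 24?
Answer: 453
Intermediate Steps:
-13*(-33) + 24 = 429 + 24 = 453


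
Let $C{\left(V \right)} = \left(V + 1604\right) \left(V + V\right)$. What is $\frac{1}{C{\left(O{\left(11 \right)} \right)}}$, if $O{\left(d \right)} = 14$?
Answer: $\frac{1}{45304} \approx 2.2073 \cdot 10^{-5}$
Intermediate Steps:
$C{\left(V \right)} = 2 V \left(1604 + V\right)$ ($C{\left(V \right)} = \left(1604 + V\right) 2 V = 2 V \left(1604 + V\right)$)
$\frac{1}{C{\left(O{\left(11 \right)} \right)}} = \frac{1}{2 \cdot 14 \left(1604 + 14\right)} = \frac{1}{2 \cdot 14 \cdot 1618} = \frac{1}{45304}$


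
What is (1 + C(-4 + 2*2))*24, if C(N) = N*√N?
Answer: 24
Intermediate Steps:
C(N) = N^(3/2)
(1 + C(-4 + 2*2))*24 = (1 + (-4 + 2*2)^(3/2))*24 = (1 + (-4 + 4)^(3/2))*24 = (1 + 0^(3/2))*24 = (1 + 0)*24 = 1*24 = 24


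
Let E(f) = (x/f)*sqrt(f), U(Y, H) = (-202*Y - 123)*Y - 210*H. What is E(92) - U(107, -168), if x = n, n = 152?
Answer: 2290579 + 76*sqrt(23)/23 ≈ 2.2906e+6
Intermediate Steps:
x = 152
U(Y, H) = -210*H + Y*(-123 - 202*Y) (U(Y, H) = (-123 - 202*Y)*Y - 210*H = Y*(-123 - 202*Y) - 210*H = -210*H + Y*(-123 - 202*Y))
E(f) = 152/sqrt(f) (E(f) = (152/f)*sqrt(f) = 152/sqrt(f))
E(92) - U(107, -168) = 152/sqrt(92) - (-210*(-168) - 202*107**2 - 123*107) = 152*(sqrt(23)/46) - (35280 - 202*11449 - 13161) = 76*sqrt(23)/23 - (35280 - 2312698 - 13161) = 76*sqrt(23)/23 - 1*(-2290579) = 76*sqrt(23)/23 + 2290579 = 2290579 + 76*sqrt(23)/23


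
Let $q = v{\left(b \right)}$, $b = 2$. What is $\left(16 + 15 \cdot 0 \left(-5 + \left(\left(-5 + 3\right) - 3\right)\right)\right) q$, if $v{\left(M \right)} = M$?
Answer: $32$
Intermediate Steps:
$q = 2$
$\left(16 + 15 \cdot 0 \left(-5 + \left(\left(-5 + 3\right) - 3\right)\right)\right) q = \left(16 + 15 \cdot 0 \left(-5 + \left(\left(-5 + 3\right) - 3\right)\right)\right) 2 = \left(16 + 15 \cdot 0 \left(-5 - 5\right)\right) 2 = \left(16 + 15 \cdot 0 \left(-10\right)\right) 2 = \left(16 + 15 \cdot 0\right) 2 = \left(16 + 0\right) 2 = 16 \cdot 2 = 32$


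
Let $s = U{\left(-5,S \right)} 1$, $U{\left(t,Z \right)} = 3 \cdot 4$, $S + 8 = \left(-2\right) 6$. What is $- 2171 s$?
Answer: $-26052$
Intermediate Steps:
$S = -20$ ($S = -8 - 12 = -20$)
$U{\left(t,Z \right)} = 12$
$s = 12$ ($s = 12 \cdot 1 = 12$)
$- 2171 s = \left(-2171\right) 12 = -26052$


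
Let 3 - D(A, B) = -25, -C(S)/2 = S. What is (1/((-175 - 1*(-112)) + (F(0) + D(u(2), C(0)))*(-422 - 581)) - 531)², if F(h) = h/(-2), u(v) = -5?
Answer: 223384649739364/792253609 ≈ 2.8196e+5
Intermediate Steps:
C(S) = -2*S
D(A, B) = 28 (D(A, B) = 3 - 1*(-25) = 3 + 25 = 28)
F(h) = -h/2 (F(h) = h*(-½) = -h/2)
(1/((-175 - 1*(-112)) + (F(0) + D(u(2), C(0)))*(-422 - 581)) - 531)² = (1/((-175 - 1*(-112)) + (-½*0 + 28)*(-422 - 581)) - 531)² = (1/((-175 + 112) + (0 + 28)*(-1003)) - 531)² = (1/(-63 + 28*(-1003)) - 531)² = (1/(-63 - 28084) - 531)² = (1/(-28147) - 531)² = (-1/28147 - 531)² = (-14946058/28147)² = 223384649739364/792253609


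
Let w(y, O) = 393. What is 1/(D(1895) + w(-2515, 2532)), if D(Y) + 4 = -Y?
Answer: -1/1506 ≈ -0.00066401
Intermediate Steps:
D(Y) = -4 - Y
1/(D(1895) + w(-2515, 2532)) = 1/((-4 - 1*1895) + 393) = 1/((-4 - 1895) + 393) = 1/(-1899 + 393) = 1/(-1506) = -1/1506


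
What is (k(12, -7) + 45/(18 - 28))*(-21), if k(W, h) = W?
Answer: -315/2 ≈ -157.50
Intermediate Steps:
(k(12, -7) + 45/(18 - 28))*(-21) = (12 + 45/(18 - 28))*(-21) = (12 + 45/(-10))*(-21) = (12 + 45*(-1/10))*(-21) = (12 - 9/2)*(-21) = (15/2)*(-21) = -315/2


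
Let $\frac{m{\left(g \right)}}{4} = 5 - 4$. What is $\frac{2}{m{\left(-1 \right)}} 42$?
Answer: $21$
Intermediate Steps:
$m{\left(g \right)} = 4$ ($m{\left(g \right)} = 4 \left(5 - 4\right) = 4 \cdot 1 = 4$)
$\frac{2}{m{\left(-1 \right)}} 42 = \frac{2}{4} \cdot 42 = 2 \cdot \frac{1}{4} \cdot 42 = \frac{1}{2} \cdot 42 = 21$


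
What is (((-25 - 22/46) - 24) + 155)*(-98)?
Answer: -237846/23 ≈ -10341.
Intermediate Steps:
(((-25 - 22/46) - 24) + 155)*(-98) = (((-25 - 22*1/46) - 24) + 155)*(-98) = (((-25 - 11/23) - 24) + 155)*(-98) = ((-586/23 - 24) + 155)*(-98) = (-1138/23 + 155)*(-98) = (2427/23)*(-98) = -237846/23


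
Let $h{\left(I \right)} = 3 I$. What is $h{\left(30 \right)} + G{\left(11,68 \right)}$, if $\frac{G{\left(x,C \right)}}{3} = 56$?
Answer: $258$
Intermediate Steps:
$G{\left(x,C \right)} = 168$ ($G{\left(x,C \right)} = 3 \cdot 56 = 168$)
$h{\left(30 \right)} + G{\left(11,68 \right)} = 3 \cdot 30 + 168 = 90 + 168 = 258$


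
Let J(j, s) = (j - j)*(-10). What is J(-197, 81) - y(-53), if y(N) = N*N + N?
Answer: -2756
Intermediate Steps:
J(j, s) = 0 (J(j, s) = 0*(-10) = 0)
y(N) = N + N**2 (y(N) = N**2 + N = N + N**2)
J(-197, 81) - y(-53) = 0 - (-53)*(1 - 53) = 0 - (-53)*(-52) = 0 - 1*2756 = 0 - 2756 = -2756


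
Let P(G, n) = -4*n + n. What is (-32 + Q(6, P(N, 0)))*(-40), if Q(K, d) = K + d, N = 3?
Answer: 1040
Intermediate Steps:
P(G, n) = -3*n
(-32 + Q(6, P(N, 0)))*(-40) = (-32 + (6 - 3*0))*(-40) = (-32 + (6 + 0))*(-40) = (-32 + 6)*(-40) = -26*(-40) = 1040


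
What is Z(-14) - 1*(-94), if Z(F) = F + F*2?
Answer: 52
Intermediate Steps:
Z(F) = 3*F (Z(F) = F + 2*F = 3*F)
Z(-14) - 1*(-94) = 3*(-14) - 1*(-94) = -42 + 94 = 52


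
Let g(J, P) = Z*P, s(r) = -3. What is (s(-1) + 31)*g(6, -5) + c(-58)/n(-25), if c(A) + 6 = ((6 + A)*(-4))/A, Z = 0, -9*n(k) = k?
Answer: -2502/725 ≈ -3.4510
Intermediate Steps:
n(k) = -k/9
c(A) = -6 + (-24 - 4*A)/A (c(A) = -6 + ((6 + A)*(-4))/A = -6 + (-24 - 4*A)/A)
g(J, P) = 0 (g(J, P) = 0*P = 0)
(s(-1) + 31)*g(6, -5) + c(-58)/n(-25) = (-3 + 31)*0 + (-10 - 24/(-58))/((-⅑*(-25))) = 28*0 + (-10 - 24*(-1/58))/(25/9) = 0 + (-10 + 12/29)*(9/25) = 0 - 278/29*9/25 = 0 - 2502/725 = -2502/725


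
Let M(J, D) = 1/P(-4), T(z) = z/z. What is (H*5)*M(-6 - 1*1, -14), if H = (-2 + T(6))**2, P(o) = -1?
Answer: -5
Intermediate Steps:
T(z) = 1
M(J, D) = -1 (M(J, D) = 1/(-1) = -1)
H = 1 (H = (-2 + 1)**2 = (-1)**2 = 1)
(H*5)*M(-6 - 1*1, -14) = (1*5)*(-1) = 5*(-1) = -5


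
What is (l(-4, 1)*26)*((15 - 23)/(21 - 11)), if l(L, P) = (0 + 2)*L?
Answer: 832/5 ≈ 166.40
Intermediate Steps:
l(L, P) = 2*L
(l(-4, 1)*26)*((15 - 23)/(21 - 11)) = ((2*(-4))*26)*((15 - 23)/(21 - 11)) = (-8*26)*(-8/10) = -(-1664)/10 = -208*(-⅘) = 832/5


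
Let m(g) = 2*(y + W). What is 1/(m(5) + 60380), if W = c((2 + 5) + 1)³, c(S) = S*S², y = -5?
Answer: 1/268495826 ≈ 3.7245e-9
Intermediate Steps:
c(S) = S³
W = 134217728 (W = (((2 + 5) + 1)³)³ = ((7 + 1)³)³ = (8³)³ = 512³ = 134217728)
m(g) = 268435446 (m(g) = 2*(-5 + 134217728) = 2*134217723 = 268435446)
1/(m(5) + 60380) = 1/(268435446 + 60380) = 1/268495826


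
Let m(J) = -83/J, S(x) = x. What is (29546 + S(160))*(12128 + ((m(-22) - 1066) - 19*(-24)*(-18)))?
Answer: 933822963/11 ≈ 8.4893e+7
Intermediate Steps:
(29546 + S(160))*(12128 + ((m(-22) - 1066) - 19*(-24)*(-18))) = (29546 + 160)*(12128 + ((-83/(-22) - 1066) - 19*(-24)*(-18))) = 29706*(12128 + ((-83*(-1/22) - 1066) + 456*(-18))) = 29706*(12128 + ((83/22 - 1066) - 8208)) = 29706*(12128 + (-23369/22 - 8208)) = 29706*(12128 - 203945/22) = 29706*(62871/22) = 933822963/11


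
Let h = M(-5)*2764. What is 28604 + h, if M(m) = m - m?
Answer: 28604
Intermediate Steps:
M(m) = 0
h = 0 (h = 0*2764 = 0)
28604 + h = 28604 + 0 = 28604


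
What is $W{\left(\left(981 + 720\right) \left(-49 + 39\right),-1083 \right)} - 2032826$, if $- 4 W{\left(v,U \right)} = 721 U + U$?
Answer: $- \frac{3674689}{2} \approx -1.8373 \cdot 10^{6}$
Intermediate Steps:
$W{\left(v,U \right)} = - \frac{361 U}{2}$ ($W{\left(v,U \right)} = - \frac{721 U + U}{4} = - \frac{722 U}{4} = - \frac{361 U}{2}$)
$W{\left(\left(981 + 720\right) \left(-49 + 39\right),-1083 \right)} - 2032826 = \left(- \frac{361}{2}\right) \left(-1083\right) - 2032826 = \frac{390963}{2} - 2032826 = - \frac{3674689}{2}$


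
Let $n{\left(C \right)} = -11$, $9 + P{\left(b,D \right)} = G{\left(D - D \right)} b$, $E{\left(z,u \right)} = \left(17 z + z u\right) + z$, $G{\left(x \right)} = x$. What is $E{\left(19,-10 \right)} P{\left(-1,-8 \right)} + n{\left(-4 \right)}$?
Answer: $-1379$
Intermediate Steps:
$E{\left(z,u \right)} = 18 z + u z$ ($E{\left(z,u \right)} = \left(17 z + u z\right) + z = 18 z + u z$)
$P{\left(b,D \right)} = -9$ ($P{\left(b,D \right)} = -9 + \left(D - D\right) b = -9 + 0 b = -9 + 0 = -9$)
$E{\left(19,-10 \right)} P{\left(-1,-8 \right)} + n{\left(-4 \right)} = 19 \left(18 - 10\right) \left(-9\right) - 11 = 19 \cdot 8 \left(-9\right) - 11 = 152 \left(-9\right) - 11 = -1368 - 11 = -1379$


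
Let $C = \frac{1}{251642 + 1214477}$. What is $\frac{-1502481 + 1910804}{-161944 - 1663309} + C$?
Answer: $- \frac{598648283184}{2676038103107} \approx -0.22371$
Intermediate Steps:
$C = \frac{1}{1466119} \approx 6.8207 \cdot 10^{-7}$
$\frac{-1502481 + 1910804}{-161944 - 1663309} + C = \frac{-1502481 + 1910804}{-161944 - 1663309} + \frac{1}{1466119} = \frac{408323}{-1825253} + \frac{1}{1466119} = 408323 \left(- \frac{1}{1825253}\right) + \frac{1}{1466119} = - \frac{408323}{1825253} + \frac{1}{1466119} = - \frac{598648283184}{2676038103107}$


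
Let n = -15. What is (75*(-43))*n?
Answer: 48375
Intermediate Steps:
(75*(-43))*n = (75*(-43))*(-15) = -3225*(-15) = 48375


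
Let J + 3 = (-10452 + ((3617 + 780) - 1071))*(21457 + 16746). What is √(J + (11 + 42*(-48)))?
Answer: I*√272236586 ≈ 16500.0*I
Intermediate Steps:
J = -272234581 (J = -3 + (-10452 + ((3617 + 780) - 1071))*(21457 + 16746) = -3 + (-10452 + (4397 - 1071))*38203 = -3 + (-10452 + 3326)*38203 = -3 - 7126*38203 = -3 - 272234578 = -272234581)
√(J + (11 + 42*(-48))) = √(-272234581 + (11 + 42*(-48))) = √(-272234581 + (11 - 2016)) = √(-272234581 - 2005) = √(-272236586) = I*√272236586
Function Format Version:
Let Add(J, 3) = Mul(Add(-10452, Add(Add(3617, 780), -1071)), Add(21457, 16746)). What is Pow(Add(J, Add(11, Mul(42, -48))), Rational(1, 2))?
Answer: Mul(I, Pow(272236586, Rational(1, 2))) ≈ Mul(16500., I)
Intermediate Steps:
J = -272234581 (J = Add(-3, Mul(Add(-10452, Add(Add(3617, 780), -1071)), Add(21457, 16746))) = Add(-3, Mul(Add(-10452, Add(4397, -1071)), 38203)) = Add(-3, Mul(Add(-10452, 3326), 38203)) = Add(-3, Mul(-7126, 38203)) = Add(-3, -272234578) = -272234581)
Pow(Add(J, Add(11, Mul(42, -48))), Rational(1, 2)) = Pow(Add(-272234581, Add(11, Mul(42, -48))), Rational(1, 2)) = Pow(Add(-272234581, Add(11, -2016)), Rational(1, 2)) = Pow(Add(-272234581, -2005), Rational(1, 2)) = Pow(-272236586, Rational(1, 2)) = Mul(I, Pow(272236586, Rational(1, 2)))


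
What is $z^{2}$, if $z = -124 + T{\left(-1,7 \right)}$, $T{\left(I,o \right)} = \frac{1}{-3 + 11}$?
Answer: $\frac{982081}{64} \approx 15345.0$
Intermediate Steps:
$T{\left(I,o \right)} = \frac{1}{8}$
$z = - \frac{991}{8}$ ($z = -124 + \frac{1}{8} = - \frac{991}{8} \approx -123.88$)
$z^{2} = \left(- \frac{991}{8}\right)^{2} = \frac{982081}{64}$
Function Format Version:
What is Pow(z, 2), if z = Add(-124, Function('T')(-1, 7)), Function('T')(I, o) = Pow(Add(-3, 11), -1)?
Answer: Rational(982081, 64) ≈ 15345.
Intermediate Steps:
Function('T')(I, o) = Rational(1, 8) (Function('T')(I, o) = Pow(8, -1) = Rational(1, 8))
z = Rational(-991, 8) (z = Add(-124, Rational(1, 8)) = Rational(-991, 8) ≈ -123.88)
Pow(z, 2) = Pow(Rational(-991, 8), 2) = Rational(982081, 64)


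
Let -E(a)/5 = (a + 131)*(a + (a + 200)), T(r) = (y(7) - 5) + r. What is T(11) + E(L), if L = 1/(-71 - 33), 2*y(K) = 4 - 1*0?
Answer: -708284621/5408 ≈ -1.3097e+5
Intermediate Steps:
y(K) = 2 (y(K) = (4 - 1*0)/2 = (4 + 0)/2 = (1/2)*4 = 2)
L = -1/104 (L = 1/(-104) = -1/104 ≈ -0.0096154)
T(r) = -3 + r (T(r) = (2 - 5) + r = -3 + r)
E(a) = -5*(131 + a)*(200 + 2*a) (E(a) = -5*(a + 131)*(a + (a + 200)) = -5*(131 + a)*(a + (200 + a)) = -5*(131 + a)*(200 + 2*a))
T(11) + E(L) = (-3 + 11) + (-131000 - 2310*(-1/104) - 10*(-1/104)**2) = 8 + (-131000 + 1155/52 - 10*1/10816) = 8 + (-131000 + 1155/52 - 5/5408) = 8 - 708327885/5408 = -708284621/5408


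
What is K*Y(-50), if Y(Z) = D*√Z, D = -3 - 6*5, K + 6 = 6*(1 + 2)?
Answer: -1980*I*√2 ≈ -2800.1*I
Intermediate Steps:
K = 12 (K = -6 + 6*(1 + 2) = -6 + 6*3 = -6 + 18 = 12)
D = -33 (D = -3 - 30 = -33)
Y(Z) = -33*√Z
K*Y(-50) = 12*(-165*I*√2) = -1980*I*√2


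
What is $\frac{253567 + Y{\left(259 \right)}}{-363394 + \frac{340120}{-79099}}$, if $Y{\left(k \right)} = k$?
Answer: $- \frac{10038691387}{14372221063} \approx -0.69848$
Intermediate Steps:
$\frac{253567 + Y{\left(259 \right)}}{-363394 + \frac{340120}{-79099}} = \frac{253567 + 259}{-363394 + \frac{340120}{-79099}} = \frac{253826}{-363394 + 340120 \left(- \frac{1}{79099}\right)} = \frac{253826}{-363394 - \frac{340120}{79099}} = \frac{253826}{- \frac{28744442126}{79099}} = 253826 \left(- \frac{79099}{28744442126}\right) = - \frac{10038691387}{14372221063}$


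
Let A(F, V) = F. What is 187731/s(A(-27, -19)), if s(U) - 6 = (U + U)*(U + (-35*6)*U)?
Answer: -62577/101572 ≈ -0.61609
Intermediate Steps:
s(U) = 6 - 418*U**2 (s(U) = 6 + (U + U)*(U + (-35*6)*U) = 6 + (2*U)*(U - 210*U) = 6 + (2*U)*(-209*U) = 6 - 418*U**2)
187731/s(A(-27, -19)) = 187731/(6 - 418*(-27)**2) = 187731/(6 - 418*729) = 187731/(6 - 304722) = 187731/(-304716) = 187731*(-1/304716) = -62577/101572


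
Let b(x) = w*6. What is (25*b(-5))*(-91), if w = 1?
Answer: -13650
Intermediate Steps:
b(x) = 6 (b(x) = 1*6 = 6)
(25*b(-5))*(-91) = (25*6)*(-91) = 150*(-91) = -13650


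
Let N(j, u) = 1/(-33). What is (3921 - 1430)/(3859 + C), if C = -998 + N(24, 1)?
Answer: 82203/94412 ≈ 0.87068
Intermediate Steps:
N(j, u) = -1/33
C = -32935/33 (C = -998 - 1/33 = -32935/33 ≈ -998.03)
(3921 - 1430)/(3859 + C) = (3921 - 1430)/(3859 - 32935/33) = 2491/(94412/33) = 2491*(33/94412) = 82203/94412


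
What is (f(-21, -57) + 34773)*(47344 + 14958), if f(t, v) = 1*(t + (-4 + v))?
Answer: 2161318682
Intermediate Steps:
f(t, v) = -4 + t + v (f(t, v) = 1*(-4 + t + v) = -4 + t + v)
(f(-21, -57) + 34773)*(47344 + 14958) = ((-4 - 21 - 57) + 34773)*(47344 + 14958) = (-82 + 34773)*62302 = 34691*62302 = 2161318682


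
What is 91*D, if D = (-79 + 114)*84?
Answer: 267540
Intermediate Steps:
D = 2940 (D = 35*84 = 2940)
91*D = 91*2940 = 267540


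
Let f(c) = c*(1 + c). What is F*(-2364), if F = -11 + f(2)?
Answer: 11820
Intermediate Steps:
F = -5 (F = -11 + 2*(1 + 2) = -11 + 2*3 = -11 + 6 = -5)
F*(-2364) = -5*(-2364) = 11820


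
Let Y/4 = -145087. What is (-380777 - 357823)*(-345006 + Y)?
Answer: 683466464400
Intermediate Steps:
Y = -580348 (Y = 4*(-145087) = -580348)
(-380777 - 357823)*(-345006 + Y) = (-380777 - 357823)*(-345006 - 580348) = -738600*(-925354) = 683466464400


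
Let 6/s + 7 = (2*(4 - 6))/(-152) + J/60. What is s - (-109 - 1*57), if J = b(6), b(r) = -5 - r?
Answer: 1347554/8159 ≈ 165.16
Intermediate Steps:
J = -11 (J = -5 - 1*6 = -5 - 6 = -11)
s = -6840/8159 (s = 6/(-7 + ((2*(4 - 6))/(-152) - 11/60)) = 6/(-7 + ((2*(-2))*(-1/152) - 11*1/60)) = 6/(-7 + (-4*(-1/152) - 11/60)) = 6/(-7 + (1/38 - 11/60)) = 6/(-7 - 179/1140) = 6/(-8159/1140) = 6*(-1140/8159) = -6840/8159 ≈ -0.83834)
s - (-109 - 1*57) = -6840/8159 - (-109 - 1*57) = -6840/8159 - (-109 - 57) = -6840/8159 - 1*(-166) = -6840/8159 + 166 = 1347554/8159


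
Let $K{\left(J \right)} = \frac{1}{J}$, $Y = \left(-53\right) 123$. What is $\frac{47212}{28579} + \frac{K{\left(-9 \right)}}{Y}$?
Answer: $\frac{2770003831}{1676758509} \approx 1.652$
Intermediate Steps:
$Y = -6519$
$\frac{47212}{28579} + \frac{K{\left(-9 \right)}}{Y} = \frac{47212}{28579} + \frac{1}{\left(-9\right) \left(-6519\right)} = 47212 \cdot \frac{1}{28579} - - \frac{1}{58671} = \frac{47212}{28579} + \frac{1}{58671} = \frac{2770003831}{1676758509}$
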